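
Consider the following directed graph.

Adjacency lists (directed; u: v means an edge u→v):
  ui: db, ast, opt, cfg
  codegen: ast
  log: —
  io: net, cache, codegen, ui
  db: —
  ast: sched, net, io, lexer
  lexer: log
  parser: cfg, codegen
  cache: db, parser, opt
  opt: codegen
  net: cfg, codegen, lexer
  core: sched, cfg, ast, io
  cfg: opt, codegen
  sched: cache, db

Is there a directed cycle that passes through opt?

Yes

opt is on a cycle iff opt can reach itself via ≥1 edge.
opt → codegen → ast → sched → cache → opt — yes.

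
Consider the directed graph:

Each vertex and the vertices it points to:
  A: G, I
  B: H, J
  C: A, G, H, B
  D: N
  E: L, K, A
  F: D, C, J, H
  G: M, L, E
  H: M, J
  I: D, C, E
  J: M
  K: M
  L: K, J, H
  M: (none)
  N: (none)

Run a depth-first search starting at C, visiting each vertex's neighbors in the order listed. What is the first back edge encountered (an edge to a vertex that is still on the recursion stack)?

E→A

DFS from C (visiting each vertex's neighbors in the order listed); mark gray on enter, black on exit:
C gray
  A gray
    G gray
      M gray
      M black
      L gray
        K gray
          K→M: M black — skip
        K black
        J gray
          J→M: M black — skip
        J black
        H gray
          H→M: M black — skip
          H→J: J black — skip
        H black
      L black
      E gray
        E→L: L black — skip
        E→K: K black — skip
        E→A: A is gray → back edge
First back edge: E → A.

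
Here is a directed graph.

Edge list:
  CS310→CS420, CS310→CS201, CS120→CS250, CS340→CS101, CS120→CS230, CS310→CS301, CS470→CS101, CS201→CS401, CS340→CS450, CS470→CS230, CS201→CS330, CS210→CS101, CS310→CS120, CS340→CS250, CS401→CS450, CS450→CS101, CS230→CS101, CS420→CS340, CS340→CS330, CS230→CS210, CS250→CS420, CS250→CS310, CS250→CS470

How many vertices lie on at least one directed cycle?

5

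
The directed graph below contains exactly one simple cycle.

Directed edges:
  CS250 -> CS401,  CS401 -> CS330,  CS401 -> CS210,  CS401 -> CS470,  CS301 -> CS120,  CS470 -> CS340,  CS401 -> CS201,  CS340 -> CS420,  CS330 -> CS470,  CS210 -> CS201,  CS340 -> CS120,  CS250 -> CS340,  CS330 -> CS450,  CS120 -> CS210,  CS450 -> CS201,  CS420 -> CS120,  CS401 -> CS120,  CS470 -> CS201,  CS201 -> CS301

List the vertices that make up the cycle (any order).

CS120, CS201, CS210, CS301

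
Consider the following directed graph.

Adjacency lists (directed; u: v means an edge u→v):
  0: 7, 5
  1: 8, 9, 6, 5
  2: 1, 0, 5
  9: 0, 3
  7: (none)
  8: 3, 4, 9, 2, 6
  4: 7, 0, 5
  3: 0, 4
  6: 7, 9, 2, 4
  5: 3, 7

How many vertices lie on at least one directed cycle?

8

A vertex is on a directed cycle iff it belongs to a strongly connected component of size ≥ 2 (or has a self-loop).
The vertices on cycles are {0, 1, 2, 3, 4, 5, 6, 8} — 8 in total.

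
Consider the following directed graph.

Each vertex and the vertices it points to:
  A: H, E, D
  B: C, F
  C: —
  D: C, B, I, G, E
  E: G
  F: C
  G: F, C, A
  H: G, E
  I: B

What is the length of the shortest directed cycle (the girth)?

3

For each vertex v, BFS finds the shortest path from v back to v.
The shortest such closed walk is D → G → A → D, length 3.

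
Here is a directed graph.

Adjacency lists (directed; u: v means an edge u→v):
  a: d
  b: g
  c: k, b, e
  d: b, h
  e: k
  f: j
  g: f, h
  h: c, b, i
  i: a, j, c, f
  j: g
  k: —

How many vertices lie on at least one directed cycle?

9

A vertex is on a directed cycle iff it belongs to a strongly connected component of size ≥ 2 (or has a self-loop).
The vertices on cycles are {a, b, c, d, f, g, h, i, j} — 9 in total.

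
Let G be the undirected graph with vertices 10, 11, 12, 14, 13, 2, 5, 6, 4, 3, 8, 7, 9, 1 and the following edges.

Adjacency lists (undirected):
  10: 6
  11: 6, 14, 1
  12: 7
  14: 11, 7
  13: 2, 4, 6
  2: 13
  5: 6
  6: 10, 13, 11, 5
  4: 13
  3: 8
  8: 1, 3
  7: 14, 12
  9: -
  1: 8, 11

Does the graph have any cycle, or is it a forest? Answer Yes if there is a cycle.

DFS, tracking each vertex's parent; an edge to a visited non-parent vertex closes a cycle.
Start from 11:
visit 11 (parent –)
  visit 6 (parent 11)
    visit 10 (parent 6)
      10–6: parent, skip
    visit 13 (parent 6)
      visit 2 (parent 13)
        2–13: parent, skip
      visit 4 (parent 13)
        4–13: parent, skip
      13–6: parent, skip
    6–11: parent, skip
    visit 5 (parent 6)
      5–6: parent, skip
  visit 14 (parent 11)
    14–11: parent, skip
    visit 7 (parent 14)
      7–14: parent, skip
      visit 12 (parent 7)
        12–7: parent, skip
  visit 1 (parent 11)
    visit 8 (parent 1)
      8–1: parent, skip
      visit 3 (parent 8)
        3–8: parent, skip
    1–11: parent, skip
visit 9 (parent –)
No non-parent visited neighbor found — the graph is a forest.

No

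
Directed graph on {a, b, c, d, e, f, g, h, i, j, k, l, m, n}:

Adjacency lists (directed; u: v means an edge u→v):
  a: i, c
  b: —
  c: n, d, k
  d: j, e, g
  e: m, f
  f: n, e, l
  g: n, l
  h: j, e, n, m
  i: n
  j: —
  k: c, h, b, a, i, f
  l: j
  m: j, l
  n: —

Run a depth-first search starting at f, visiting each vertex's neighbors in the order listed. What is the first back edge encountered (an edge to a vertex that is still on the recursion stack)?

e→f

DFS from f (visiting each vertex's neighbors in the order listed); mark gray on enter, black on exit:
f gray
  n gray
  n black
  e gray
    m gray
      j gray
      j black
      l gray
        l→j: j black — skip
      l black
    m black
    e→f: f is gray → back edge
First back edge: e → f.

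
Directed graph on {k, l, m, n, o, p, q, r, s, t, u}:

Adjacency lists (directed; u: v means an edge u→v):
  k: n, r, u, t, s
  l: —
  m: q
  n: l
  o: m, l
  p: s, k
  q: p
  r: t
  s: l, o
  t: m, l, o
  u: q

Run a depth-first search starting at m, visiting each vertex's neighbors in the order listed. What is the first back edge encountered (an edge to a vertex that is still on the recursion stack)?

o->m

DFS from m (visiting each vertex's neighbors in the order listed); mark gray on enter, black on exit:
m gray
  q gray
    p gray
      s gray
        l gray
        l black
        o gray
          o→m: m is gray → back edge
First back edge: o → m.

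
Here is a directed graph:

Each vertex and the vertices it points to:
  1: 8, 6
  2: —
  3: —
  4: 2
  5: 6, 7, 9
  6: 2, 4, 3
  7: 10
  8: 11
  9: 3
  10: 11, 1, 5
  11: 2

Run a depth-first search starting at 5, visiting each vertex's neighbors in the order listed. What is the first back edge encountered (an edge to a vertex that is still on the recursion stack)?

DFS from 5 (visiting each vertex's neighbors in the order listed); mark gray on enter, black on exit:
5 gray
  6 gray
    2 gray
    2 black
    4 gray
      4→2: 2 black — skip
    4 black
    3 gray
    3 black
  6 black
  7 gray
    10 gray
      11 gray
        11→2: 2 black — skip
      11 black
      1 gray
        8 gray
          8→11: 11 black — skip
        8 black
        1→6: 6 black — skip
      1 black
      10→5: 5 is gray → back edge
First back edge: 10 → 5.

10->5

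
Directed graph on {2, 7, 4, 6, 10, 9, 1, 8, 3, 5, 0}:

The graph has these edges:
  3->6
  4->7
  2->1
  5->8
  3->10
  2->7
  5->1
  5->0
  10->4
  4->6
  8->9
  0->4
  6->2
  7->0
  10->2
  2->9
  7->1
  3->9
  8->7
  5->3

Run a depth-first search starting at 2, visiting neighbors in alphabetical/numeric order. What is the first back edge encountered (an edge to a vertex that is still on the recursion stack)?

6→2

DFS from 2 (visiting neighbors in alphabetical/numeric order); mark gray on enter, black on exit:
2 gray
  1 gray
  1 black
  7 gray
    0 gray
      4 gray
        6 gray
          6→2: 2 is gray → back edge
First back edge: 6 → 2.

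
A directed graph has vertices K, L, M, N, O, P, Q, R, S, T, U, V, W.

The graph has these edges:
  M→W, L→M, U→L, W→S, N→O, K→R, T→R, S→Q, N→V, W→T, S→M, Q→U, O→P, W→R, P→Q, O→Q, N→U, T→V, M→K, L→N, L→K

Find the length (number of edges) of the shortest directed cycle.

3

For each vertex v, BFS finds the shortest path from v back to v.
The shortest such closed walk is L → N → U → L, length 3.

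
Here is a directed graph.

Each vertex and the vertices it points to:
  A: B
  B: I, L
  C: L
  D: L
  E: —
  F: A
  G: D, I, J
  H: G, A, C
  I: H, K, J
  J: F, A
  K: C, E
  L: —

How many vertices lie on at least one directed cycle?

A vertex is on a directed cycle iff it belongs to a strongly connected component of size ≥ 2 (or has a self-loop).
The vertices on cycles are {A, B, F, G, H, I, J} — 7 in total.

7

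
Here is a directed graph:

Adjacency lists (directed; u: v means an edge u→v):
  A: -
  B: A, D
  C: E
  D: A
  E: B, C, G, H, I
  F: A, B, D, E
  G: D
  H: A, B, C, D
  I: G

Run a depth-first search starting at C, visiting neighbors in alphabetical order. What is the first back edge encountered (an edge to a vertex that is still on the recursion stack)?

E->C

DFS from C (visiting neighbors in alphabetical order); mark gray on enter, black on exit:
C gray
  E gray
    B gray
      A gray
      A black
      D gray
        D→A: A black — skip
      D black
    B black
    E→C: C is gray → back edge
First back edge: E → C.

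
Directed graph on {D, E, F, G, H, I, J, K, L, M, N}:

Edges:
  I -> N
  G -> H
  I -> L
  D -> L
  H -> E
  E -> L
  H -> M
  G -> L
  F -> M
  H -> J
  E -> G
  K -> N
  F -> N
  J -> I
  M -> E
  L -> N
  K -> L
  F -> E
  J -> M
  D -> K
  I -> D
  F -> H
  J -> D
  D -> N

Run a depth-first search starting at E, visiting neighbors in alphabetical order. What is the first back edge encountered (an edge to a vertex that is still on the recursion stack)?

H->E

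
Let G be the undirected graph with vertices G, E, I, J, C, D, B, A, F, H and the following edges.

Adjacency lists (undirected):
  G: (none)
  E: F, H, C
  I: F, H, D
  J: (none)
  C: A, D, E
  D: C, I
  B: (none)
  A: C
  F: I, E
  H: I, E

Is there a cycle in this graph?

DFS, tracking each vertex's parent; an edge to a visited non-parent vertex closes a cycle.
Start from B:
visit B (parent –)
visit G (parent –)
visit E (parent –)
  visit F (parent E)
    visit I (parent F)
      I–F: parent, skip
      visit H (parent I)
        H–I: parent, skip
        H–E: E visited and ≠ parent → cycle
Cycle: E – F – I – H – E.

Yes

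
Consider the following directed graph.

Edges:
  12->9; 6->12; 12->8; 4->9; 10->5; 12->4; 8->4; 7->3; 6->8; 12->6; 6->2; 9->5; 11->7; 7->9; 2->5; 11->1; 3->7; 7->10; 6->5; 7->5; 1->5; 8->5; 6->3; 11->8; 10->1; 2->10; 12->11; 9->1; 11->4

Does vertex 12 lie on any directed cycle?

12 is on a cycle iff 12 can reach itself via ≥1 edge.
12 → 6 → 12 — yes.

Yes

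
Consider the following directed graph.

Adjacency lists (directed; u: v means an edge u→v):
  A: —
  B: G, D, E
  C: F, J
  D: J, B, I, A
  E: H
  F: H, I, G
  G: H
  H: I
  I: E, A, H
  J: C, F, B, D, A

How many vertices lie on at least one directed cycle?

7

A vertex is on a directed cycle iff it belongs to a strongly connected component of size ≥ 2 (or has a self-loop).
The vertices on cycles are {B, C, D, E, H, I, J} — 7 in total.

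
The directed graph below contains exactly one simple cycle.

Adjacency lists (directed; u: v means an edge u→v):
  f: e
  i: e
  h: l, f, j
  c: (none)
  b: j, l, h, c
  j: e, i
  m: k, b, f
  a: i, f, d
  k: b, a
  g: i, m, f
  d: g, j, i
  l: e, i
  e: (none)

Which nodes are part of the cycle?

a, d, g, k, m

DFS with gray/black marking from g:
g gray
  i gray
    e gray
    e black
  i black
  m gray
    k gray
      b gray
        j gray
          j→e: e black — skip
          j→i: i black — skip
        j black
        l gray
          l→e: e black — skip
          l→i: i black — skip
        l black
        h gray
          h→l: l black — skip
          f gray
            f→e: e black — skip
          f black
          h→j: j black — skip
        h black
        c gray
        c black
      b black
      a gray
        a→i: i black — skip
        a→f: f black — skip
        d gray
          d→g: g is gray → back edge
Back edge closes the cycle g → m → k → a → d → g; its vertices are {a, d, g, k, m}.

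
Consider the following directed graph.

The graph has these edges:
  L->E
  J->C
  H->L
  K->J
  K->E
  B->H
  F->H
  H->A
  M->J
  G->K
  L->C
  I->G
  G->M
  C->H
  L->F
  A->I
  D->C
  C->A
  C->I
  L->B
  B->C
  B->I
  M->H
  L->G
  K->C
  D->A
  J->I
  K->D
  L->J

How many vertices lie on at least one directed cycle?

A vertex is on a directed cycle iff it belongs to a strongly connected component of size ≥ 2 (or has a self-loop).
The vertices on cycles are {A, B, C, D, F, G, H, I, J, K, L, M} — 12 in total.

12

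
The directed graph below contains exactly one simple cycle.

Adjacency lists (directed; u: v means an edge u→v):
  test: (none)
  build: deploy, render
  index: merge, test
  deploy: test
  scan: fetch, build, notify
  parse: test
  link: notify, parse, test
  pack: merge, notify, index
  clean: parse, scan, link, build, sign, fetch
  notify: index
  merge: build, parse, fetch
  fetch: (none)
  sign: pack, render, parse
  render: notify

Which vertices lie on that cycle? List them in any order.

build, index, merge, notify, render

DFS with gray/black marking from merge:
merge gray
  build gray
    deploy gray
      test gray
      test black
    deploy black
    render gray
      notify gray
        index gray
          index→merge: merge is gray → back edge
Back edge closes the cycle merge → build → render → notify → index → merge; its vertices are {build, index, merge, notify, render}.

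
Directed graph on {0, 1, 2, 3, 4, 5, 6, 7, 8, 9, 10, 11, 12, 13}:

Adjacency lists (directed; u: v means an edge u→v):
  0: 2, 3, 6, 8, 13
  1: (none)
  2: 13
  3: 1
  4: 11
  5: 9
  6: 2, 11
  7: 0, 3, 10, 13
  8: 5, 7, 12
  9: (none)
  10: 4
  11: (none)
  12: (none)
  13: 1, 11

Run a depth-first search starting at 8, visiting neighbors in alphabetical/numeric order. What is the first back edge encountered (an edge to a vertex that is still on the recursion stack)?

DFS from 8 (visiting neighbors in alphabetical/numeric order); mark gray on enter, black on exit:
8 gray
  5 gray
    9 gray
    9 black
  5 black
  7 gray
    0 gray
      2 gray
        13 gray
          1 gray
          1 black
          11 gray
          11 black
        13 black
      2 black
      3 gray
        3→1: 1 black — skip
      3 black
      6 gray
        6→2: 2 black — skip
        6→11: 11 black — skip
      6 black
      0→8: 8 is gray → back edge
First back edge: 0 → 8.

0→8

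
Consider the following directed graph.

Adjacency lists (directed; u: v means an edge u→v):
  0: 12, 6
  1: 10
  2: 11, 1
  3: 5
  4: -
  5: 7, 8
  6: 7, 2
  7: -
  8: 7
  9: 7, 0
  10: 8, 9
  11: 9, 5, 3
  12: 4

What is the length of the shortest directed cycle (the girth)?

For each vertex v, BFS finds the shortest path from v back to v.
The shortest such closed walk is 2 → 11 → 9 → 0 → 6 → 2, length 5.

5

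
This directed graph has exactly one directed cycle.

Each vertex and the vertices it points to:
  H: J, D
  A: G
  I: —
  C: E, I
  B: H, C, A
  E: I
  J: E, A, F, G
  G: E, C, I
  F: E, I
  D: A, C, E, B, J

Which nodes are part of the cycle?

B, D, H

DFS with gray/black marking from D:
D gray
  A gray
    G gray
      E gray
        I gray
        I black
      E black
      C gray
        C→E: E black — skip
        C→I: I black — skip
      C black
      G→I: I black — skip
    G black
  A black
  D→C: C black — skip
  D→E: E black — skip
  B gray
    H gray
      J gray
        J→E: E black — skip
        J→A: A black — skip
        F gray
          F→E: E black — skip
          F→I: I black — skip
        F black
        J→G: G black — skip
      J black
      H→D: D is gray → back edge
Back edge closes the cycle D → B → H → D; its vertices are {B, D, H}.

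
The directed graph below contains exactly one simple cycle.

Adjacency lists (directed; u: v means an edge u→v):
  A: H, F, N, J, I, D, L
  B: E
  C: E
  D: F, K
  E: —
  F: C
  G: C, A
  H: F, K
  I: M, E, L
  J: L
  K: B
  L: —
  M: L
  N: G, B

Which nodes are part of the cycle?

A, G, N

DFS with gray/black marking from A:
A gray
  H gray
    F gray
      C gray
        E gray
        E black
      C black
    F black
    K gray
      B gray
        B→E: E black — skip
      B black
    K black
  H black
  A→F: F black — skip
  N gray
    G gray
      G→C: C black — skip
      G→A: A is gray → back edge
Back edge closes the cycle A → N → G → A; its vertices are {A, G, N}.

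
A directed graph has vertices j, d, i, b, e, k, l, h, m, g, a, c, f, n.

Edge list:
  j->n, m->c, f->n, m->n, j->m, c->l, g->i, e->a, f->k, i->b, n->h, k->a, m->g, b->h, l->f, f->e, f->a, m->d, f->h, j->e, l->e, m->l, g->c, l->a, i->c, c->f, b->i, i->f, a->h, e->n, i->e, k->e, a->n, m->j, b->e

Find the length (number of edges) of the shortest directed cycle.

2

For each vertex v, BFS finds the shortest path from v back to v.
The shortest such closed walk is m → j → m, length 2.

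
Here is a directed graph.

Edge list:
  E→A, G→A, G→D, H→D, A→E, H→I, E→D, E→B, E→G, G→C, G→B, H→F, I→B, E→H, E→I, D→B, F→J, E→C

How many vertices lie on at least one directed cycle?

3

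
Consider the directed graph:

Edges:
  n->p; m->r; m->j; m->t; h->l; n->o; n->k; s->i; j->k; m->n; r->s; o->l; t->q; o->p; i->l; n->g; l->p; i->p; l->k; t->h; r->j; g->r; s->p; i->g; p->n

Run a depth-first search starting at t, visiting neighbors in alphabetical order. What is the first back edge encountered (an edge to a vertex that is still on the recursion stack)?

i->g

DFS from t (visiting neighbors in alphabetical order); mark gray on enter, black on exit:
t gray
  h gray
    l gray
      k gray
      k black
      p gray
        n gray
          g gray
            r gray
              j gray
                j→k: k black — skip
              j black
              s gray
                i gray
                  i→g: g is gray → back edge
First back edge: i → g.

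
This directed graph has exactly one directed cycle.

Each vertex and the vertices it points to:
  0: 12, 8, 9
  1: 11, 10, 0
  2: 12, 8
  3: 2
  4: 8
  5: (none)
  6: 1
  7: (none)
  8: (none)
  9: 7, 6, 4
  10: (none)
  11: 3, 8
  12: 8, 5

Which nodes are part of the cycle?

DFS with gray/black marking from 1:
1 gray
  11 gray
    3 gray
      2 gray
        12 gray
          8 gray
          8 black
          5 gray
          5 black
        12 black
        2→8: 8 black — skip
      2 black
    3 black
    11→8: 8 black — skip
  11 black
  10 gray
  10 black
  0 gray
    0→12: 12 black — skip
    0→8: 8 black — skip
    9 gray
      7 gray
      7 black
      6 gray
        6→1: 1 is gray → back edge
Back edge closes the cycle 1 → 0 → 9 → 6 → 1; its vertices are {0, 1, 6, 9}.

0, 1, 6, 9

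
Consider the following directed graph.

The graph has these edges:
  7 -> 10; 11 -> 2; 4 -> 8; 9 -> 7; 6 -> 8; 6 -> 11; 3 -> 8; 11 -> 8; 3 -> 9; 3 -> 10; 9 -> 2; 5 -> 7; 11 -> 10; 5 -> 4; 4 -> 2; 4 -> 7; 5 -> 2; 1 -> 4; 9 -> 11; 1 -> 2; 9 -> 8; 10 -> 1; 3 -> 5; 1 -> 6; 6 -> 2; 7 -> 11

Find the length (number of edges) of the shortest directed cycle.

For each vertex v, BFS finds the shortest path from v back to v.
The shortest such closed walk is 10 → 1 → 4 → 7 → 10, length 4.

4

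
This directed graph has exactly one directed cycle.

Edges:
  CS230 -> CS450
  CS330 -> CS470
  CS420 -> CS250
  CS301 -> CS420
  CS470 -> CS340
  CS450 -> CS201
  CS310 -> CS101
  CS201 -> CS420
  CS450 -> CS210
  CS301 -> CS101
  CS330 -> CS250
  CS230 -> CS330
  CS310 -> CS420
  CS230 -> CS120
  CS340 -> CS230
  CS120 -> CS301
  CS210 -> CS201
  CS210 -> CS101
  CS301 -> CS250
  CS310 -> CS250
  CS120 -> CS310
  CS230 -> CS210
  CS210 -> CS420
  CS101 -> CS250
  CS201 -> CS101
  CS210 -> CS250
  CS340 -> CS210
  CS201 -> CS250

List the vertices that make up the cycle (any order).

CS230, CS330, CS340, CS470

DFS with gray/black marking from CS470:
CS470 gray
  CS340 gray
    CS210 gray
      CS201 gray
        CS250 gray
        CS250 black
        CS420 gray
          CS420→CS250: CS250 black — skip
        CS420 black
        CS101 gray
          CS101→CS250: CS250 black — skip
        CS101 black
      CS201 black
      CS210→CS420: CS420 black — skip
      CS210→CS101: CS101 black — skip
      CS210→CS250: CS250 black — skip
    CS210 black
    CS230 gray
      CS120 gray
        CS310 gray
          CS310→CS250: CS250 black — skip
          CS310→CS420: CS420 black — skip
          CS310→CS101: CS101 black — skip
        CS310 black
        CS301 gray
          CS301→CS250: CS250 black — skip
          CS301→CS420: CS420 black — skip
          CS301→CS101: CS101 black — skip
        CS301 black
      CS120 black
      CS230→CS210: CS210 black — skip
      CS450 gray
        CS450→CS210: CS210 black — skip
        CS450→CS201: CS201 black — skip
      CS450 black
      CS330 gray
        CS330→CS250: CS250 black — skip
        CS330→CS470: CS470 is gray → back edge
Back edge closes the cycle CS470 → CS340 → CS230 → CS330 → CS470; its vertices are {CS230, CS330, CS340, CS470}.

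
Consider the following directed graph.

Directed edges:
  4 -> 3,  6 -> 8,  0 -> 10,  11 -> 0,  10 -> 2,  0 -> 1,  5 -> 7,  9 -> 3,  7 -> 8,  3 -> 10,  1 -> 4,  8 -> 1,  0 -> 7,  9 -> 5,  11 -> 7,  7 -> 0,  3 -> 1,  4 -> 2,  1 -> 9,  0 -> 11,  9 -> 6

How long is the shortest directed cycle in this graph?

For each vertex v, BFS finds the shortest path from v back to v.
The shortest such closed walk is 0 → 7 → 0, length 2.

2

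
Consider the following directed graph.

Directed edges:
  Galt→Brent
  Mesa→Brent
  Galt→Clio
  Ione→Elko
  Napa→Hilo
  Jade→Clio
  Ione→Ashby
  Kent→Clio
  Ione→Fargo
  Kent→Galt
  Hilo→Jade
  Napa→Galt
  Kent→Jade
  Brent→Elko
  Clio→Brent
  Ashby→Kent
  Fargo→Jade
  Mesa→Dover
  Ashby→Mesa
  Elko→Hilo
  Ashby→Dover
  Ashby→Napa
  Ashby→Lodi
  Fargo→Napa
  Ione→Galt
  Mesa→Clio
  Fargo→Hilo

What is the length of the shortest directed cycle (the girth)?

For each vertex v, BFS finds the shortest path from v back to v.
The shortest such closed walk is Elko → Hilo → Jade → Clio → Brent → Elko, length 5.

5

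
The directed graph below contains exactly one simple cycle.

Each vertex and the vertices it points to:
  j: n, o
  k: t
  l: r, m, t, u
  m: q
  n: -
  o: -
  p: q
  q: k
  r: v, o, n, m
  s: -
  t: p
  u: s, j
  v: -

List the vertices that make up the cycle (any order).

k, p, q, t

DFS with gray/black marking from t:
t gray
  p gray
    q gray
      k gray
        k→t: t is gray → back edge
Back edge closes the cycle t → p → q → k → t; its vertices are {k, p, q, t}.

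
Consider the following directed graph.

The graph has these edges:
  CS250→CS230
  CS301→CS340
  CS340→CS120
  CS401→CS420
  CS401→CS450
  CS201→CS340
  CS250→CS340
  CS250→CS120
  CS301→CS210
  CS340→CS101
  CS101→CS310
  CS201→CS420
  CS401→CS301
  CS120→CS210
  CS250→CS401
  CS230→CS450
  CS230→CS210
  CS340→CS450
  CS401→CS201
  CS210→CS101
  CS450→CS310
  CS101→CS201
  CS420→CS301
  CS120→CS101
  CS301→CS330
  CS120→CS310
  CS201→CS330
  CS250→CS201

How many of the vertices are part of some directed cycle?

7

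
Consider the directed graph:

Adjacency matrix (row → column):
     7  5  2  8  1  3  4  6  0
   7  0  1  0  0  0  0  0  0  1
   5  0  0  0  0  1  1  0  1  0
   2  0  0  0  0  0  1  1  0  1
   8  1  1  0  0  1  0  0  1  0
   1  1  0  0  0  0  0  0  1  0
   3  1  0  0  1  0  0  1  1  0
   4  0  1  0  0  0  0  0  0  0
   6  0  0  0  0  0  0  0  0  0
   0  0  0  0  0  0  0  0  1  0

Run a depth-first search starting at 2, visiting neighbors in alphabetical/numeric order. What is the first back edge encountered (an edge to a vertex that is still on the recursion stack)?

DFS from 2 (visiting neighbors in alphabetical/numeric order); mark gray on enter, black on exit:
2 gray
  0 gray
    6 gray
    6 black
  0 black
  3 gray
    4 gray
      5 gray
        1 gray
          1→6: 6 black — skip
          7 gray
            7→0: 0 black — skip
            7→5: 5 is gray → back edge
First back edge: 7 → 5.

7→5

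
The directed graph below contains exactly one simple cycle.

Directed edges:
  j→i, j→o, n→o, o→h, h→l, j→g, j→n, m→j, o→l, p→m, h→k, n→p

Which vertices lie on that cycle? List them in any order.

DFS with gray/black marking from j:
j gray
  o gray
    h gray
      l gray
      l black
      k gray
      k black
    h black
    o→l: l black — skip
  o black
  n gray
    p gray
      m gray
        m→j: j is gray → back edge
Back edge closes the cycle j → n → p → m → j; its vertices are {j, m, n, p}.

j, m, n, p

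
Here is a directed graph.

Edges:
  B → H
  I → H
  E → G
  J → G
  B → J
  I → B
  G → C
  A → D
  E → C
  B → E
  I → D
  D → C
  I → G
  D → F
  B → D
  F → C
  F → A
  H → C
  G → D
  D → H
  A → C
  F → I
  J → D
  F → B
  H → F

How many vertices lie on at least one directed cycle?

9

A vertex is on a directed cycle iff it belongs to a strongly connected component of size ≥ 2 (or has a self-loop).
The vertices on cycles are {A, B, D, E, F, G, H, I, J} — 9 in total.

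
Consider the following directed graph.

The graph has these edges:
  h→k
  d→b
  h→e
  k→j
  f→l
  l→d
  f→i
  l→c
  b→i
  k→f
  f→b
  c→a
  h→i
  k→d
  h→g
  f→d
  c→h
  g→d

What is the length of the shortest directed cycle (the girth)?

For each vertex v, BFS finds the shortest path from v back to v.
The shortest such closed walk is c → h → k → f → l → c, length 5.

5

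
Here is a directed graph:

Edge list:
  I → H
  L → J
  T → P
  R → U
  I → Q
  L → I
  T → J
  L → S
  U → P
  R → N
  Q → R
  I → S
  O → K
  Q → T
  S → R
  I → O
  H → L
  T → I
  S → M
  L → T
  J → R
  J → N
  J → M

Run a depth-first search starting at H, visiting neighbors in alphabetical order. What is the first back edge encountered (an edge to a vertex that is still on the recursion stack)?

I→H

DFS from H (visiting neighbors in alphabetical order); mark gray on enter, black on exit:
H gray
  L gray
    I gray
      I→H: H is gray → back edge
First back edge: I → H.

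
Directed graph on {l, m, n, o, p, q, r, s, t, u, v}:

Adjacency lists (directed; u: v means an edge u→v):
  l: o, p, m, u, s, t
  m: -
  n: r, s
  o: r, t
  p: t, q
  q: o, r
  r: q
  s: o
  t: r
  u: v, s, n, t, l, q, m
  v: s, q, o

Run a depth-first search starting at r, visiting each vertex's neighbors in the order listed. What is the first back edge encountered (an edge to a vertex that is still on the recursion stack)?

o->r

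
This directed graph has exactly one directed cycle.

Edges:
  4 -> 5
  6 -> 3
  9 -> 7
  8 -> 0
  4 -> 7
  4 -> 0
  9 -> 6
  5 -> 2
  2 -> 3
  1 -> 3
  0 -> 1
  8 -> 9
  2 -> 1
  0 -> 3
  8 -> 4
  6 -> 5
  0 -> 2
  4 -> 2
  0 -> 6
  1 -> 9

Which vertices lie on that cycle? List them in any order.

1, 2, 5, 6, 9

DFS with gray/black marking from 6:
6 gray
  3 gray
  3 black
  5 gray
    2 gray
      2→3: 3 black — skip
      1 gray
        9 gray
          7 gray
          7 black
          9→6: 6 is gray → back edge
Back edge closes the cycle 6 → 5 → 2 → 1 → 9 → 6; its vertices are {1, 2, 5, 6, 9}.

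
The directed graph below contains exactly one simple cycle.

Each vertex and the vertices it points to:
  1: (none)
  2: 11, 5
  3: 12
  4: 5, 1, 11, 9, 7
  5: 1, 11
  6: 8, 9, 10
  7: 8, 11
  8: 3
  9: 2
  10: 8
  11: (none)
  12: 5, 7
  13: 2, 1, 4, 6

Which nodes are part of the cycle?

3, 7, 8, 12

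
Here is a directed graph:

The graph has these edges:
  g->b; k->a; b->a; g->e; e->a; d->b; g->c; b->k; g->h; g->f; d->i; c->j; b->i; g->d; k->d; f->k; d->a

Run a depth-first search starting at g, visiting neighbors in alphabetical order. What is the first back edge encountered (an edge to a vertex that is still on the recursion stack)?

DFS from g (visiting neighbors in alphabetical order); mark gray on enter, black on exit:
g gray
  b gray
    a gray
    a black
    i gray
    i black
    k gray
      k→a: a black — skip
      d gray
        d→a: a black — skip
        d→b: b is gray → back edge
First back edge: d → b.

d->b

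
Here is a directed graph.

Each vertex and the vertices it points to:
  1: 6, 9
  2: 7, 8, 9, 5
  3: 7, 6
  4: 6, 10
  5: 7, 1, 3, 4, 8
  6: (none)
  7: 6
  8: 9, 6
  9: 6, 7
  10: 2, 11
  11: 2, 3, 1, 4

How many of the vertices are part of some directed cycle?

5

A vertex is on a directed cycle iff it belongs to a strongly connected component of size ≥ 2 (or has a self-loop).
The vertices on cycles are {2, 4, 5, 10, 11} — 5 in total.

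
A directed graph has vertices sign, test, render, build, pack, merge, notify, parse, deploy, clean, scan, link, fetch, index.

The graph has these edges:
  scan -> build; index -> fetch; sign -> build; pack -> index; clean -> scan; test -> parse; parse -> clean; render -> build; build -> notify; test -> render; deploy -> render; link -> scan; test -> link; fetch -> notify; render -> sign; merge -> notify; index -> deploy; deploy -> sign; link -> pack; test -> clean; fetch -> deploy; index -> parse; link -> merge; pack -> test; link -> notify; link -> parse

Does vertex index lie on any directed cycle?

index lies on a cycle iff there is a path from index back to itself.
Exploring from index, it never reaches itself; equivalently, its strongly connected component is a singleton.

No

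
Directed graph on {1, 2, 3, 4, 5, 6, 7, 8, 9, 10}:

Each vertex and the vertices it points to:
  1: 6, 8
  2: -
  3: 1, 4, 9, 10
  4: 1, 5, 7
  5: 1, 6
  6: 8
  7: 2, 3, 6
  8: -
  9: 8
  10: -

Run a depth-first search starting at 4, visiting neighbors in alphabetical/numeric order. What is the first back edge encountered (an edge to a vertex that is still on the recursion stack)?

DFS from 4 (visiting neighbors in alphabetical/numeric order); mark gray on enter, black on exit:
4 gray
  1 gray
    6 gray
      8 gray
      8 black
    6 black
    1→8: 8 black — skip
  1 black
  5 gray
    5→1: 1 black — skip
    5→6: 6 black — skip
  5 black
  7 gray
    2 gray
    2 black
    3 gray
      3→1: 1 black — skip
      3→4: 4 is gray → back edge
First back edge: 3 → 4.

3->4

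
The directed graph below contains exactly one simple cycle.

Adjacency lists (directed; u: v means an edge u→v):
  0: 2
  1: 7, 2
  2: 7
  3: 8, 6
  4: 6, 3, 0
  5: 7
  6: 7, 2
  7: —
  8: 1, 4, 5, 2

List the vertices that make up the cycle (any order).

DFS with gray/black marking from 8:
8 gray
  1 gray
    7 gray
    7 black
    2 gray
      2→7: 7 black — skip
    2 black
  1 black
  4 gray
    6 gray
      6→7: 7 black — skip
      6→2: 2 black — skip
    6 black
    3 gray
      3→8: 8 is gray → back edge
Back edge closes the cycle 8 → 4 → 3 → 8; its vertices are {3, 4, 8}.

3, 4, 8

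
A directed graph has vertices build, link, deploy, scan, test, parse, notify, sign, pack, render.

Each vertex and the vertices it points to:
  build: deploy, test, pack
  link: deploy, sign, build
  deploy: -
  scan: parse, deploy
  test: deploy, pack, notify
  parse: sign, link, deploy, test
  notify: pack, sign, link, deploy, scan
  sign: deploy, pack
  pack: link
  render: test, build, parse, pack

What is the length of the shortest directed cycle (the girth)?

3

For each vertex v, BFS finds the shortest path from v back to v.
The shortest such closed walk is build → pack → link → build, length 3.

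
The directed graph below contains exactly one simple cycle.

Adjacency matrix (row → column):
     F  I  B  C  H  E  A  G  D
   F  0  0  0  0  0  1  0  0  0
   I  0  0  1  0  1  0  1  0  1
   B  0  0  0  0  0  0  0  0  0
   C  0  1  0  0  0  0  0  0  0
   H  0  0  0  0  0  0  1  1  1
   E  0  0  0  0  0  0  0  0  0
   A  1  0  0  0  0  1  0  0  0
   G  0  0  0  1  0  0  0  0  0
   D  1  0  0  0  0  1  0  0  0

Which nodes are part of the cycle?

DFS with gray/black marking from C:
C gray
  I gray
    A gray
      F gray
        E gray
        E black
      F black
      A→E: E black — skip
    A black
    H gray
      D gray
        D→E: E black — skip
        D→F: F black — skip
      D black
      G gray
        G→C: C is gray → back edge
Back edge closes the cycle C → I → H → G → C; its vertices are {C, G, H, I}.

C, G, H, I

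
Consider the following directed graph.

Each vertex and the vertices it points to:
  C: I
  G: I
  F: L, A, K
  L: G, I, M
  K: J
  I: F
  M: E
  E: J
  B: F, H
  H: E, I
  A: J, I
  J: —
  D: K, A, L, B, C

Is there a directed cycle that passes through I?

Yes

I is on a cycle iff I can reach itself via ≥1 edge.
I → F → L → I — yes.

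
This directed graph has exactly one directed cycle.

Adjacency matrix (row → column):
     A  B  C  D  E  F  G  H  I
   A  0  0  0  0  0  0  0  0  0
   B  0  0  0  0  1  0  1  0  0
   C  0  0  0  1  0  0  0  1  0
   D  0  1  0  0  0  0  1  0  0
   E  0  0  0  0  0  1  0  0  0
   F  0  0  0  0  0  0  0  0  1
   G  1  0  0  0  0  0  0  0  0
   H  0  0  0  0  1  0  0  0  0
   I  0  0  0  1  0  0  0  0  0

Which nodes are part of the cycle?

DFS with gray/black marking from D:
D gray
  B gray
    G gray
      A gray
      A black
    G black
    E gray
      F gray
        I gray
          I→D: D is gray → back edge
Back edge closes the cycle D → B → E → F → I → D; its vertices are {B, D, E, F, I}.

B, D, E, F, I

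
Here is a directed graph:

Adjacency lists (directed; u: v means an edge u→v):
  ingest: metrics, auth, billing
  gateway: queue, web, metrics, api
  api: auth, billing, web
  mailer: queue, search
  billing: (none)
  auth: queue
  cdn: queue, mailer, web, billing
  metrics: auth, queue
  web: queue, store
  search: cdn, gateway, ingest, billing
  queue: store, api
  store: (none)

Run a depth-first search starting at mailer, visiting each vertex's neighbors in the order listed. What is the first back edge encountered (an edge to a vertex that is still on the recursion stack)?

auth->queue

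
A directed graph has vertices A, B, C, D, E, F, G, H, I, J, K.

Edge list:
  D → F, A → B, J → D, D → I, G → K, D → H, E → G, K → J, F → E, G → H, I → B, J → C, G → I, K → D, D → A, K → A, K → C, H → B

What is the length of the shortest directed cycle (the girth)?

For each vertex v, BFS finds the shortest path from v back to v.
The shortest such closed walk is K → D → F → E → G → K, length 5.

5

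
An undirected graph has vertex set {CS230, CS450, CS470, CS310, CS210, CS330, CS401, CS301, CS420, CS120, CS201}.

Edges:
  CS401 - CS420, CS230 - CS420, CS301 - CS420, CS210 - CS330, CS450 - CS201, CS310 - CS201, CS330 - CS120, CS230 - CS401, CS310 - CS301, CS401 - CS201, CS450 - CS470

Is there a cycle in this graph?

Yes

DFS, tracking each vertex's parent; an edge to a visited non-parent vertex closes a cycle.
Start from CS120:
visit CS120 (parent –)
  visit CS330 (parent CS120)
    visit CS210 (parent CS330)
      CS210–CS330: parent, skip
    CS330–CS120: parent, skip
visit CS230 (parent –)
  visit CS401 (parent CS230)
    visit CS420 (parent CS401)
      CS420–CS401: parent, skip
      CS420–CS230: CS230 visited and ≠ parent → cycle
Cycle: CS230 – CS401 – CS420 – CS230.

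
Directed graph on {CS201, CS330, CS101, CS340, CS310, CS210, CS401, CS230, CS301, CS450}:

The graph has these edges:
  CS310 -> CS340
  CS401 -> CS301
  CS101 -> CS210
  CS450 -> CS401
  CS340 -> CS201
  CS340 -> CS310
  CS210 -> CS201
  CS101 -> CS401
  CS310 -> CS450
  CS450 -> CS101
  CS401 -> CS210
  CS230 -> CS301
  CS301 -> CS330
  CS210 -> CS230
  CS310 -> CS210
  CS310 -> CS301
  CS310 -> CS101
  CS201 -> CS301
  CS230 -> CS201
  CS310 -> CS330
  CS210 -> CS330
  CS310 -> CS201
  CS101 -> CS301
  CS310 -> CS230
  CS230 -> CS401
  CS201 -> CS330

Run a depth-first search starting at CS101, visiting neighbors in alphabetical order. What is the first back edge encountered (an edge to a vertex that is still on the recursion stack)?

CS401->CS210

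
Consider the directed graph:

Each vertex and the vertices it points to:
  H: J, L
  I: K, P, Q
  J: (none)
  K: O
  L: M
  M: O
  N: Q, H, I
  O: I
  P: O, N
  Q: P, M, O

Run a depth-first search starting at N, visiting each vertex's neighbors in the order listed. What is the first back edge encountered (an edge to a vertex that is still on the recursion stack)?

K->O

DFS from N (visiting each vertex's neighbors in the order listed); mark gray on enter, black on exit:
N gray
  Q gray
    P gray
      O gray
        I gray
          K gray
            K→O: O is gray → back edge
First back edge: K → O.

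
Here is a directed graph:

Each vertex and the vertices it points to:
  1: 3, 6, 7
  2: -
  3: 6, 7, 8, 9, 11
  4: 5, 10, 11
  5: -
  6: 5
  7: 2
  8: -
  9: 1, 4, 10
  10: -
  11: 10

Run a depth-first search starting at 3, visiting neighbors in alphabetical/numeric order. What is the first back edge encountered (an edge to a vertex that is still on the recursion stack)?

1->3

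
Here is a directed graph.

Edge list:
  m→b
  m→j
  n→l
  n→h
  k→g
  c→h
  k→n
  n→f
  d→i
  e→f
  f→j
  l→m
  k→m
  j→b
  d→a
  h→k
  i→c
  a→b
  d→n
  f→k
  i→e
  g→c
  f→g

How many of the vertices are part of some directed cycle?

A vertex is on a directed cycle iff it belongs to a strongly connected component of size ≥ 2 (or has a self-loop).
The vertices on cycles are {c, f, g, h, k, n} — 6 in total.

6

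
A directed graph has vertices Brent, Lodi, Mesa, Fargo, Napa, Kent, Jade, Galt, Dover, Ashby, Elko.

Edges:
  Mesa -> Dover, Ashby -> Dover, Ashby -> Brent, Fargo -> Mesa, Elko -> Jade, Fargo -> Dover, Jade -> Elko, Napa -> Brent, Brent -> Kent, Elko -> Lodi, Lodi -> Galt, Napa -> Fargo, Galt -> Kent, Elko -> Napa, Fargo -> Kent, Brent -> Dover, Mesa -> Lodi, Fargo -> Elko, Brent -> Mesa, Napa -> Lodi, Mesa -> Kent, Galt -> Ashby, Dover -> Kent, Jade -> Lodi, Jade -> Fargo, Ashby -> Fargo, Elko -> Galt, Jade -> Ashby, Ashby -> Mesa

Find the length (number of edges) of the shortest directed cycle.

2

For each vertex v, BFS finds the shortest path from v back to v.
The shortest such closed walk is Jade → Elko → Jade, length 2.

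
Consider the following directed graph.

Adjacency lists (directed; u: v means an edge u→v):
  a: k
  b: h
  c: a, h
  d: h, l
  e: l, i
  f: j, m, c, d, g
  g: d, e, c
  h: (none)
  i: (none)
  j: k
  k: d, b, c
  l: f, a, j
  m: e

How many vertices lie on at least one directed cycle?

A vertex is on a directed cycle iff it belongs to a strongly connected component of size ≥ 2 (or has a self-loop).
The vertices on cycles are {a, c, d, e, f, g, j, k, l, m} — 10 in total.

10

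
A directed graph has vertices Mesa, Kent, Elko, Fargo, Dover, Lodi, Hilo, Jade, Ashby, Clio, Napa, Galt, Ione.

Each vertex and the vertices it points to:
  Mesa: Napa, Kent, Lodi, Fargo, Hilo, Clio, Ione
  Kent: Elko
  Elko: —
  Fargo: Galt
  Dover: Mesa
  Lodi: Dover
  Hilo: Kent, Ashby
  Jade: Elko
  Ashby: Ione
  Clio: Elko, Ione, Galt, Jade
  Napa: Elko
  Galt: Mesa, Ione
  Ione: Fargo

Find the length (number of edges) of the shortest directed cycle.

3

For each vertex v, BFS finds the shortest path from v back to v.
The shortest such closed walk is Mesa → Clio → Galt → Mesa, length 3.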